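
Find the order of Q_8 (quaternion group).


Q_8 = {±1, ±i, ±j, ±k}
|Q_8| = 8

|Q_8 (quaternion group)| = 8


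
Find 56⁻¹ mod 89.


Use the extended Euclidean algorithm to write 1 = 56·s + 89·t; then s mod 89 is the inverse.
Euclidean algorithm:
  56 = 0·89 + 56
  89 = 1·56 + 33
  56 = 1·33 + 23
  33 = 1·23 + 10
  23 = 2·10 + 3
  10 = 3·3 + 1
  3 = 3·1 + 0
gcd(56,89) = 1
Back-substitution gives: 56·(-27) + 89·(17) = 1
So 56⁻¹ ≡ -27 ≡ 62 (mod 89)
Check: 56 × 62 = 3472 ≡ 1 (mod 89) ✓

56⁻¹ ≡ 62 (mod 89)


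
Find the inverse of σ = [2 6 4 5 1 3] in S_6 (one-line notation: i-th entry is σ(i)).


To find σ⁻¹, swap domain and range:
σ(1) = 2 → σ⁻¹(2) = 1
σ(2) = 6 → σ⁻¹(6) = 2
σ(3) = 4 → σ⁻¹(4) = 3
σ(4) = 5 → σ⁻¹(5) = 4
σ(5) = 1 → σ⁻¹(1) = 5
σ(6) = 3 → σ⁻¹(3) = 6

σ⁻¹ = [5 1 6 3 4 2]


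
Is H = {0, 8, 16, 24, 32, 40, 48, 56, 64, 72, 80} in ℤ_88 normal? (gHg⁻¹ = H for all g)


H = {0, 8, 16, 24, 32, 40, 48, 56, 64, 72, 80} in ℤ_88
ℤ_88 is abelian; every subgroup of an abelian group is normal

Yes, normal subgroup


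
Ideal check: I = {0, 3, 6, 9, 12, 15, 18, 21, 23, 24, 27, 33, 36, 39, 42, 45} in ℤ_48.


Check ideal conditions for I = {0, 3, 6, 9, 12, 15, 18, 21, 23, 24, 27, 33, 36, 39, 42, 45} in ℤ_48:
(1) I is an additive subgroup? No
(2) For r ∈ ℤ_48 and a ∈ I: r·a ∈ I? No  [counterexample: r=2, a=15, r·a mod 48 = 30 ∉ I]

No, I is not an ideal of ℤ_48


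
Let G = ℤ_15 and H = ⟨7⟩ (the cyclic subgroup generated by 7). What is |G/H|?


|⟨7⟩| = n / gcd(7, 15) = 15 / 1 = 15
H is normal (ℤ_15 is abelian).
|G/H| = |G| / |H| = 15 / 15 = 1

|G/H| = 1


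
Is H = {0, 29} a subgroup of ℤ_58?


Subgroup test for H = {0, 29} in (ℤ_58, +):
(1) 0 ∈ H? Yes
(2) Closure: for all a,b ∈ H, (a+b) mod 58 ∈ H? Yes
(3) Inverses: for all a ∈ H, -a mod 58 ∈ H? Yes

Yes, H is a subgroup of ℤ_58


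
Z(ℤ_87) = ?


Z(G) = {g ∈ G | gx = xg for all x ∈ G}
ℤ_87 is abelian, so Z(G) = G

Z(ℤ_87) = ℤ_87


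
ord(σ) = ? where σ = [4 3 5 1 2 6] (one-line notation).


Cycle decomposition: (1 4) (2 3 5)
Cycle lengths: 2, 3
Order = lcm(2, 3) = 6

ord(σ) = 6


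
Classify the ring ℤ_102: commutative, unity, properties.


ℤ_102 is a commutative ring with unity 1; 102 = 2×51 is composite, so 2·51 ≡ 0 gives zero divisors (not an integral domain)
Commutative: Yes
Integral domain: No
Has unity: Yes

ℤ_102: Commutative=Yes, Unity=Yes


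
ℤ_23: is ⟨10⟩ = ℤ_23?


g generates ℤ_n iff gcd(g, n) = 1
gcd(10, 23) = 1
Since gcd = 1, 10 is a generator.

Yes, 10 generates ℤ_23


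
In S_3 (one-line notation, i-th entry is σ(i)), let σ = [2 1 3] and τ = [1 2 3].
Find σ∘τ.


σ∘τ: apply τ first, then σ
1 →τ 1 →σ 2
2 →τ 2 →σ 1
3 →τ 3 →σ 3

σ∘τ = [2 1 3]


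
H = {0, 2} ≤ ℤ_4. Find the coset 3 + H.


3 + H = {3 + h (mod 4) : h ∈ H}
3+0=3, 3+2=1
3 + H = {1, 3} = 1 + H

3 + H = {1, 3}


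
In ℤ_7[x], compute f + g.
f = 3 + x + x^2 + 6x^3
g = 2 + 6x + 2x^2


Add coefficients mod 7:
x^0: 3 + 2 = 5 (mod 7)
x^1: 1 + 6 = 0 (mod 7)
x^2: 1 + 2 = 3 (mod 7)
x^3: 6 + 0 = 6 (mod 7)
Result: 5 + 3x^2 + 6x^3

f + g = 5 + 3x^2 + 6x^3


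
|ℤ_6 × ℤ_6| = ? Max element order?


|ℤ_6 × ℤ_6| = 6 × 6 = 36
Max element order = lcm(6,6) = 6
Cyclic? No (gcd=6)

|ℤ_6×ℤ_6| = 36, max element order = 6


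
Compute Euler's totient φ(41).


Factor n: 41 = 41
φ(n) = n · ∏(1 - 1/p) over distinct primes p | n
φ(41) = 41 · (1 - 1/41) = 40

φ(41) = 40


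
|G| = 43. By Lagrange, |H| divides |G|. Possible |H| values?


Lagrange's theorem: |H| divides |G|
|G| = 43
Divisors of 43: 1, 43

Possible subgroup orders: {1, 43}


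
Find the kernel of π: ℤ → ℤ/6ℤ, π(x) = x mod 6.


Kernel = preimage of identity
ker(π) = multiples of 6 = 6ℤ

ker(π) = 6ℤ


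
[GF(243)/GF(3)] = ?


GF(243) = GF(3^5), so the extension degree is 5

[GF(243)/GF(3)] = 5


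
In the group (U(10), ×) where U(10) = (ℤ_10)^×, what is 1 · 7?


Operation: multiplication mod 10
1 · 7 = (a × b) mod 10 with a = 1, b = 7

1 · 7 = 7


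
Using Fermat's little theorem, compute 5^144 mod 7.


Fermat's little theorem: if p is prime and gcd(a,p)=1, then a^(p-1) ≡ 1 (mod p)
p = 7 is prime, gcd(5,7) = 1
Reduce exponent: 144 mod 6 = 0
So 5^144 ≡ 5^0 (mod 7)
5^0 = 1

5^144 ≡ 1 (mod 7)


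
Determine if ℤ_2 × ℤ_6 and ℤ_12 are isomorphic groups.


Comparing ℤ_2 × ℤ_6 and ℤ_12:
gcd(2,6) = 2 ≠ 1. Max element order in ℤ_2×ℤ_6 is lcm(2,6) = 6 < 12, so it has no element of order 12

No, ℤ_2 × ℤ_6 ≇ ℤ_12


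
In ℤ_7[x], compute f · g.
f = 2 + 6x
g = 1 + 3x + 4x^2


Expand and collect like terms; reduce coefficients mod 7:
x^0: 2·1 = 2 ≡ 2 (mod 7)
x^1: 2·3 + 6·1 = 12 ≡ 5 (mod 7)
x^2: 2·4 + 6·3 = 26 ≡ 5 (mod 7)
x^3: 6·4 = 24 ≡ 3 (mod 7)
Result: 2 + 5x + 5x^2 + 3x^3

f · g = 2 + 5x + 5x^2 + 3x^3


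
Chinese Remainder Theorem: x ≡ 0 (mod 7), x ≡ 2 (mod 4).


m₁ = 7, m₂ = 4, gcd = 1, so CRT applies. M = m₁·m₂ = 28
Let M₁ = M/m₁ = 4, M₂ = M/m₂ = 7
Find y₁ ≡ M₁⁻¹ (mod m₁): 4⁻¹ ≡ 2 (mod 7)
Find y₂ ≡ M₂⁻¹ (mod m₂): 7⁻¹ ≡ 3 (mod 4)
x = a₁·M₁·y₁ + a₂·M₂·y₂ = 0·4·2 + 2·7·3 = 42
Reduce mod 28: x ≡ 14
Check: 14 mod 7 = 0 ✓, 14 mod 4 = 2 ✓

x ≡ 14 (mod 28)


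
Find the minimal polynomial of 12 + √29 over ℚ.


Let α = 12 + √29. Then α - 12 = √29, so (α - 12)² = 29, giving α² - 24α + 115 = 0. Degree 2 and α ∉ ℚ, so this is the minimal polynomial.

Minimal polynomial: x² - 24x + 115


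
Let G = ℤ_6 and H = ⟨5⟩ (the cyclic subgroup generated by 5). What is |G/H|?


|⟨5⟩| = n / gcd(5, 6) = 6 / 1 = 6
H is normal (ℤ_6 is abelian).
|G/H| = |G| / |H| = 6 / 6 = 1

|G/H| = 1


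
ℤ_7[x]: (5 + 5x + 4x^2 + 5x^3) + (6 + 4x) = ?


Add coefficients mod 7:
x^0: 5 + 6 = 4 (mod 7)
x^1: 5 + 4 = 2 (mod 7)
x^2: 4 + 0 = 4 (mod 7)
x^3: 5 + 0 = 5 (mod 7)
Result: 4 + 2x + 4x^2 + 5x^3

f + g = 4 + 2x + 4x^2 + 5x^3


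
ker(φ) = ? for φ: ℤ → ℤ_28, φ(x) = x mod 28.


Kernel = preimage of identity
ker(φ) = {x ∈ ℤ : x ≡ 0 (mod 28)} = 28ℤ = {0, ±28, ±56, ...}

ker(φ) = 28ℤ


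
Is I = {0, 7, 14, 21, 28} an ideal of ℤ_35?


Check ideal conditions for I = {0, 7, 14, 21, 28} in ℤ_35:
(1) I is an additive subgroup? Yes
(2) For r ∈ ℤ_35 and a ∈ I: r·a ∈ I? Yes

Yes, I is an ideal of ℤ_35


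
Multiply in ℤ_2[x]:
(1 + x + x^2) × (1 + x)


Expand and collect like terms; reduce coefficients mod 2:
x^0: 1·1 = 1 ≡ 1 (mod 2)
x^1: 1·1 + 1·1 = 2 ≡ 0 (mod 2)
x^2: 1·1 + 1·1 = 2 ≡ 0 (mod 2)
x^3: 1·1 = 1 ≡ 1 (mod 2)
Result: 1 + x^3

f · g = 1 + x^3


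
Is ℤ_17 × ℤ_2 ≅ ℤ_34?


Comparing ℤ_17 × ℤ_2 and ℤ_34:
gcd(17,2) = 1, so ℤ_17 × ℤ_2 ≅ ℤ_34 (CRT)

Yes, ℤ_17 × ℤ_2 ≅ ℤ_34


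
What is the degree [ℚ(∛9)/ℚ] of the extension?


∛9 has minimal polynomial x³ - 9 (irreducible over ℚ since 9 is not a perfect cube)

[ℚ(∛9)/ℚ] = 3


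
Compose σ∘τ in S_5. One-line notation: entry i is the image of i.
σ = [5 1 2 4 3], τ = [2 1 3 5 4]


σ∘τ: apply τ first, then σ
1 →τ 2 →σ 1
2 →τ 1 →σ 5
3 →τ 3 →σ 2
4 →τ 5 →σ 3
5 →τ 4 →σ 4

σ∘τ = [1 5 2 3 4]


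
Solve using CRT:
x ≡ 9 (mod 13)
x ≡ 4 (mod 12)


m₁ = 13, m₂ = 12, gcd = 1, so CRT applies. M = m₁·m₂ = 156
Let M₁ = M/m₁ = 12, M₂ = M/m₂ = 13
Find y₁ ≡ M₁⁻¹ (mod m₁): 12⁻¹ ≡ 12 (mod 13)
Find y₂ ≡ M₂⁻¹ (mod m₂): 13⁻¹ ≡ 1 (mod 12)
x = a₁·M₁·y₁ + a₂·M₂·y₂ = 9·12·12 + 4·13·1 = 1348
Reduce mod 156: x ≡ 100
Check: 100 mod 13 = 9 ✓, 100 mod 12 = 4 ✓

x ≡ 100 (mod 156)


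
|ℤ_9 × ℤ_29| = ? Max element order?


|ℤ_9 × ℤ_29| = 9 × 29 = 261
Max element order = lcm(9,29) = 261
Cyclic? Yes (gcd=1)

|ℤ_9×ℤ_29| = 261, max element order = 261


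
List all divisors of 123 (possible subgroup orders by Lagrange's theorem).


Lagrange's theorem: |H| divides |G|
|G| = 123
Divisors of 123: 1, 3, 41, 123

Possible subgroup orders: {1, 3, 41, 123}


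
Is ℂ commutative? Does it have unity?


ℂ is a field: commutative, has unity, every nonzero element is a unit (hence an integral domain)
Commutative: Yes
Integral domain: Yes
Has unity: Yes

ℂ: Commutative=Yes, Unity=Yes


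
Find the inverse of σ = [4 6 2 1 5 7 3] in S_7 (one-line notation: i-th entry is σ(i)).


To find σ⁻¹, swap domain and range:
σ(1) = 4 → σ⁻¹(4) = 1
σ(2) = 6 → σ⁻¹(6) = 2
σ(3) = 2 → σ⁻¹(2) = 3
σ(4) = 1 → σ⁻¹(1) = 4
σ(5) = 5 → σ⁻¹(5) = 5
σ(6) = 7 → σ⁻¹(7) = 6
σ(7) = 3 → σ⁻¹(3) = 7

σ⁻¹ = [4 3 7 1 5 2 6]


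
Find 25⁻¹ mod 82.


Use the extended Euclidean algorithm to write 1 = 25·s + 82·t; then s mod 82 is the inverse.
Euclidean algorithm:
  25 = 0·82 + 25
  82 = 3·25 + 7
  25 = 3·7 + 4
  7 = 1·4 + 3
  4 = 1·3 + 1
  3 = 3·1 + 0
gcd(25,82) = 1
Back-substitution gives: 25·(23) + 82·(-7) = 1
So 25⁻¹ ≡ 23 ≡ 23 (mod 82)
Check: 25 × 23 = 575 ≡ 1 (mod 82) ✓

25⁻¹ ≡ 23 (mod 82)


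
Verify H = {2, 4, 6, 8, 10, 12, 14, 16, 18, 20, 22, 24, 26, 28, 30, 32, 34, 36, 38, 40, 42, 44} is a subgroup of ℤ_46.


Subgroup test for H = {2, 4, 6, 8, 10, 12, 14, 16, 18, 20, 22, 24, 26, 28, 30, 32, 34, 36, 38, 40, 42, 44} in (ℤ_46, +):
(1) 0 ∈ H? No
(2) Closure: for all a,b ∈ H, (a+b) mod 46 ∈ H? No  [counterexample: 2 + 44 = 0 ∉ H]
(3) Inverses: for all a ∈ H, -a mod 46 ∈ H? Yes

No, H is not a subgroup of ℤ_46


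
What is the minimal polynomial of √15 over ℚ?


√15 satisfies x² - 15 = 0, irreducible over ℚ since 15 is squarefree

Minimal polynomial: x² - 15


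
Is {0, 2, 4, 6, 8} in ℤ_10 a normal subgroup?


H = {0, 2, 4, 6, 8} in ℤ_10
ℤ_10 is abelian; every subgroup of an abelian group is normal

Yes, normal subgroup


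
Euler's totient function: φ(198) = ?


Factor n: 198 = 2 × 3^2 × 11
φ(n) = n · ∏(1 - 1/p) over distinct primes p | n
φ(198) = 198 · (1 - 1/2) · (1 - 1/3) · (1 - 1/11) = 60

φ(198) = 60


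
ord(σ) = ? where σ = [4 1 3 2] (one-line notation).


Cycle decomposition: (1 4 2)
Cycle lengths: 3
Order = lcm(3) = 3

ord(σ) = 3


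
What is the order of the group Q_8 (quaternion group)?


Q_8 = {±1, ±i, ±j, ±k}
|Q_8| = 8

|Q_8 (quaternion group)| = 8


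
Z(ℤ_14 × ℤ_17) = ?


Z(G) = {g ∈ G | gx = xg for all x ∈ G}
Direct product of abelian groups is abelian, so Z(G) = G

Z(ℤ_14 × ℤ_17) = ℤ_14 × ℤ_17


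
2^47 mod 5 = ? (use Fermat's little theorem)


Fermat's little theorem: if p is prime and gcd(a,p)=1, then a^(p-1) ≡ 1 (mod p)
p = 5 is prime, gcd(2,5) = 1
Reduce exponent: 47 mod 4 = 3
So 2^47 ≡ 2^3 (mod 5)
2^3 mod 5 = 3

2^47 ≡ 3 (mod 5)


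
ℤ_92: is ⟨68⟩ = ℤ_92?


g generates ℤ_n iff gcd(g, n) = 1
gcd(68, 92) = 4
Since gcd = 4 ≠ 1, ⟨68⟩ has order 23 < 92, so 68 is not a generator.

No, 68 does not generate ℤ_92


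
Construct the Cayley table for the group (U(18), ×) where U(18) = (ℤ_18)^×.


Elements: {1, 5, 7, 11, 13, 17}
Operation: multiplication mod 18
Entry (a, b) = (a × b) mod 18

Cayley table:
   |  1 |  5 |  7 | 11 | 13 | 17
 1 |  1 |  5 |  7 | 11 | 13 | 17
 5 |  5 |  7 | 17 |  1 | 11 | 13
 7 |  7 | 17 | 13 |  5 |  1 | 11
11 | 11 |  1 |  5 | 13 | 17 |  7
13 | 13 | 11 |  1 | 17 |  7 |  5
17 | 17 | 13 | 11 |  7 |  5 |  1


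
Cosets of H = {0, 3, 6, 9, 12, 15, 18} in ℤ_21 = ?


H = {0, 3, 6, 9, 12, 15, 18}, |H| = 7
Number of cosets = |G|/|H| = 21/7 = 3
0 + H = {0, 3, 6, 9, 12, 15, 18}
1 + H = {1, 4, 7, 10, 13, 16, 19}
2 + H = {2, 5, 8, 11, 14, 17, 20}

Cosets: 0+H={0,3,6,9,12,15,18}; 1+H={1,4,7,10,13,16,19}; 2+H={2,5,8,11,14,17,20}


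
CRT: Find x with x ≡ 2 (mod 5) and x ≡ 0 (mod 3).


m₁ = 5, m₂ = 3, gcd = 1, so CRT applies. M = m₁·m₂ = 15
Let M₁ = M/m₁ = 3, M₂ = M/m₂ = 5
Find y₁ ≡ M₁⁻¹ (mod m₁): 3⁻¹ ≡ 2 (mod 5)
Find y₂ ≡ M₂⁻¹ (mod m₂): 5⁻¹ ≡ 2 (mod 3)
x = a₁·M₁·y₁ + a₂·M₂·y₂ = 2·3·2 + 0·5·2 = 12
Reduce mod 15: x ≡ 12
Check: 12 mod 5 = 2 ✓, 12 mod 3 = 0 ✓

x ≡ 12 (mod 15)


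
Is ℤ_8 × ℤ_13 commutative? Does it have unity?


Direct product ring; commutative with unity (1,1); but (1,0)·(0,1) = (0,0) gives zero divisors, so not an integral domain
Commutative: Yes
Integral domain: No
Has unity: Yes

ℤ_8 × ℤ_13: Commutative=Yes, Unity=Yes


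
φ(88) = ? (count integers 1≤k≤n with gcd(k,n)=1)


Factor n: 88 = 2^3 × 11
φ(n) = n · ∏(1 - 1/p) over distinct primes p | n
φ(88) = 88 · (1 - 1/2) · (1 - 1/11) = 40

φ(88) = 40


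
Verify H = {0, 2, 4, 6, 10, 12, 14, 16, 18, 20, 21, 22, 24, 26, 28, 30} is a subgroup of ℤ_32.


Subgroup test for H = {0, 2, 4, 6, 10, 12, 14, 16, 18, 20, 21, 22, 24, 26, 28, 30} in (ℤ_32, +):
(1) 0 ∈ H? Yes
(2) Closure: for all a,b ∈ H, (a+b) mod 32 ∈ H? No  [counterexample: 2 + 6 = 8 ∉ H]
(3) Inverses: for all a ∈ H, -a mod 32 ∈ H? No

No, H is not a subgroup of ℤ_32


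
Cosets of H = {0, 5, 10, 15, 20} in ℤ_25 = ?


H = {0, 5, 10, 15, 20}, |H| = 5
Number of cosets = |G|/|H| = 25/5 = 5
0 + H = {0, 5, 10, 15, 20}
1 + H = {1, 6, 11, 16, 21}
2 + H = {2, 7, 12, 17, 22}
3 + H = {3, 8, 13, 18, 23}
4 + H = {4, 9, 14, 19, 24}

Cosets: 0+H={0,5,10,15,20}; 1+H={1,6,11,16,21}; 2+H={2,7,12,17,22}; 3+H={3,8,13,18,23}; 4+H={4,9,14,19,24}


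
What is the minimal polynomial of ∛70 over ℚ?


∛70 satisfies x³ - 70 = 0, irreducible over ℚ (no rational root; 70 is not a perfect cube)

Minimal polynomial: x³ - 70


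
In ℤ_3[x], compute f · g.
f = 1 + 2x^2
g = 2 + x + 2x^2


Expand and collect like terms; reduce coefficients mod 3:
x^0: 1·2 = 2 ≡ 2 (mod 3)
x^1: 1·1 + 0·2 = 1 ≡ 1 (mod 3)
x^2: 1·2 + 0·1 + 2·2 = 6 ≡ 0 (mod 3)
x^3: 0·2 + 2·1 = 2 ≡ 2 (mod 3)
x^4: 2·2 = 4 ≡ 1 (mod 3)
Result: 2 + x + 2x^3 + x^4

f · g = 2 + x + 2x^3 + x^4


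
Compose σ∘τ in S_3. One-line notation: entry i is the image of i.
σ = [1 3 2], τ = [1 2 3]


σ∘τ: apply τ first, then σ
1 →τ 1 →σ 1
2 →τ 2 →σ 3
3 →τ 3 →σ 2

σ∘τ = [1 3 2]


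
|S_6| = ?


|S_n| = n! (number of permutations of n symbols)
|S_6| = 6! = 720

|S_6| = 720


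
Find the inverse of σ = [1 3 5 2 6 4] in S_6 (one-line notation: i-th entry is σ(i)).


To find σ⁻¹, swap domain and range:
σ(1) = 1 → σ⁻¹(1) = 1
σ(2) = 3 → σ⁻¹(3) = 2
σ(3) = 5 → σ⁻¹(5) = 3
σ(4) = 2 → σ⁻¹(2) = 4
σ(5) = 6 → σ⁻¹(6) = 5
σ(6) = 4 → σ⁻¹(4) = 6

σ⁻¹ = [1 4 2 6 3 5]


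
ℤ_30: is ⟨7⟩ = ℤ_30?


g generates ℤ_n iff gcd(g, n) = 1
gcd(7, 30) = 1
Since gcd = 1, 7 is a generator.

Yes, 7 generates ℤ_30


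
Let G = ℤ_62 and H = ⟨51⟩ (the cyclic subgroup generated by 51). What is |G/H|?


|⟨51⟩| = n / gcd(51, 62) = 62 / 1 = 62
H is normal (ℤ_62 is abelian).
|G/H| = |G| / |H| = 62 / 62 = 1

|G/H| = 1


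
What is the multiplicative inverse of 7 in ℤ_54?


Use the extended Euclidean algorithm to write 1 = 7·s + 54·t; then s mod 54 is the inverse.
Euclidean algorithm:
  7 = 0·54 + 7
  54 = 7·7 + 5
  7 = 1·5 + 2
  5 = 2·2 + 1
  2 = 2·1 + 0
gcd(7,54) = 1
Back-substitution gives: 7·(-23) + 54·(3) = 1
So 7⁻¹ ≡ -23 ≡ 31 (mod 54)
Check: 7 × 31 = 217 ≡ 1 (mod 54) ✓

7⁻¹ ≡ 31 (mod 54)


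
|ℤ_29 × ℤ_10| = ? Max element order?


|ℤ_29 × ℤ_10| = 29 × 10 = 290
Max element order = lcm(29,10) = 290
Cyclic? Yes (gcd=1)

|ℤ_29×ℤ_10| = 290, max element order = 290


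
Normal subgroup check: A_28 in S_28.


H = A_28 in S_28
A_28 has index 2 in S_28, and every subgroup of index 2 is normal

Yes, normal subgroup


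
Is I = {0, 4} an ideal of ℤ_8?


Check ideal conditions for I = {0, 4} in ℤ_8:
(1) I is an additive subgroup? Yes
(2) For r ∈ ℤ_8 and a ∈ I: r·a ∈ I? Yes

Yes, I is an ideal of ℤ_8


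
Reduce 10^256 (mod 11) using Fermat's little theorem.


Fermat's little theorem: if p is prime and gcd(a,p)=1, then a^(p-1) ≡ 1 (mod p)
p = 11 is prime, gcd(10,11) = 1
Reduce exponent: 256 mod 10 = 6
So 10^256 ≡ 10^6 (mod 11)
10^6 mod 11 = 1

10^256 ≡ 1 (mod 11)


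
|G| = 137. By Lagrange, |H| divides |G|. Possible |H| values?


Lagrange's theorem: |H| divides |G|
|G| = 137
Divisors of 137: 1, 137

Possible subgroup orders: {1, 137}


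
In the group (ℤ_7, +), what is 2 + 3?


Operation: addition mod 7
2 + 3 = (a + b) mod 7 with a = 2, b = 3

2 + 3 = 5


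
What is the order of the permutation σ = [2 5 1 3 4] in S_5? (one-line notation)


Cycle decomposition: (1 2 5 4 3)
Cycle lengths: 5
Order = lcm(5) = 5

ord(σ) = 5


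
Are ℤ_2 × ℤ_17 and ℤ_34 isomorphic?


Comparing ℤ_2 × ℤ_17 and ℤ_34:
gcd(2,17) = 1, so ℤ_2 × ℤ_17 ≅ ℤ_34 (CRT)

Yes, ℤ_2 × ℤ_17 ≅ ℤ_34


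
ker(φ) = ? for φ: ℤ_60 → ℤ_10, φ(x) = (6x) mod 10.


Kernel = preimage of identity
ker(φ) = {x ∈ ℤ_60 : 6x ≡ 0 (mod 10)}. Since 10 | 60, φ is well-defined. The kernel is the cyclic subgroup ⟨5⟩ of ℤ_60 (order 12), i.e. {0, 5, 10, 15, 20, 25, 30, 35, 40, 45, 50, 55}

ker(φ) = {0, 5, 10, 15, 20, 25, 30, 35, 40, 45, 50, 55}


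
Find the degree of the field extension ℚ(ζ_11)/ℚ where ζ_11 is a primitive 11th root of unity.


[ℚ(ζ_n):ℚ] = deg Φ_n(x) = φ(n). Here φ(11) = 10

[ℚ(ζ_11)/ℚ where ζ_11 is a primitive 11th root of unity] = 10


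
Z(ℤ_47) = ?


Z(G) = {g ∈ G | gx = xg for all x ∈ G}
ℤ_47 is abelian, so Z(G) = G

Z(ℤ_47) = ℤ_47


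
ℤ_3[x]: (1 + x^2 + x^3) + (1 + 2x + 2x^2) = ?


Add coefficients mod 3:
x^0: 1 + 1 = 2 (mod 3)
x^1: 0 + 2 = 2 (mod 3)
x^2: 1 + 2 = 0 (mod 3)
x^3: 1 + 0 = 1 (mod 3)
Result: 2 + 2x + x^3

f + g = 2 + 2x + x^3


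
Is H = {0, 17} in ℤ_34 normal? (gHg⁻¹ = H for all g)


H = {0, 17} in ℤ_34
ℤ_34 is abelian; every subgroup of an abelian group is normal

Yes, normal subgroup


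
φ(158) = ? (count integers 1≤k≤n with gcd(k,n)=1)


Factor n: 158 = 2 × 79
φ(n) = n · ∏(1 - 1/p) over distinct primes p | n
φ(158) = 158 · (1 - 1/2) · (1 - 1/79) = 78

φ(158) = 78


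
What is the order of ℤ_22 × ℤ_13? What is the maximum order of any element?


|ℤ_22 × ℤ_13| = 22 × 13 = 286
Max element order = lcm(22,13) = 286
Cyclic? Yes (gcd=1)

|ℤ_22×ℤ_13| = 286, max element order = 286


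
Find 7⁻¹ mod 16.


Use the extended Euclidean algorithm to write 1 = 7·s + 16·t; then s mod 16 is the inverse.
Euclidean algorithm:
  7 = 0·16 + 7
  16 = 2·7 + 2
  7 = 3·2 + 1
  2 = 2·1 + 0
gcd(7,16) = 1
Back-substitution gives: 7·(7) + 16·(-3) = 1
So 7⁻¹ ≡ 7 ≡ 7 (mod 16)
Check: 7 × 7 = 49 ≡ 1 (mod 16) ✓

7⁻¹ ≡ 7 (mod 16)


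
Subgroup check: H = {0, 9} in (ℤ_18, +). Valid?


Subgroup test for H = {0, 9} in (ℤ_18, +):
(1) 0 ∈ H? Yes
(2) Closure: for all a,b ∈ H, (a+b) mod 18 ∈ H? Yes
(3) Inverses: for all a ∈ H, -a mod 18 ∈ H? Yes

Yes, H is a subgroup of ℤ_18


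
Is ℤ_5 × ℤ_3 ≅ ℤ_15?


Comparing ℤ_5 × ℤ_3 and ℤ_15:
gcd(5,3) = 1, so ℤ_5 × ℤ_3 ≅ ℤ_15 (CRT)

Yes, ℤ_5 × ℤ_3 ≅ ℤ_15


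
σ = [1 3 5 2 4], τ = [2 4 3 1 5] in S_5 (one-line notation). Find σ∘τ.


σ∘τ: apply τ first, then σ
1 →τ 2 →σ 3
2 →τ 4 →σ 2
3 →τ 3 →σ 5
4 →τ 1 →σ 1
5 →τ 5 →σ 4

σ∘τ = [3 2 5 1 4]


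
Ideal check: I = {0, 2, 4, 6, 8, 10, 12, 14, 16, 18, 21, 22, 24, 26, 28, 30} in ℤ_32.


Check ideal conditions for I = {0, 2, 4, 6, 8, 10, 12, 14, 16, 18, 21, 22, 24, 26, 28, 30} in ℤ_32:
(1) I is an additive subgroup? No
(2) For r ∈ ℤ_32 and a ∈ I: r·a ∈ I? No  [counterexample: r=2, a=10, r·a mod 32 = 20 ∉ I]

No, I is not an ideal of ℤ_32


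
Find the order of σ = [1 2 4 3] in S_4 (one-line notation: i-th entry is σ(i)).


Cycle decomposition: (3 4)
Cycle lengths: 2
Order = lcm(2) = 2

ord(σ) = 2


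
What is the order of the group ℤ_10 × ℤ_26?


|A × B| = |A| · |B|
|ℤ_10 × ℤ_26| = 10 × 26 = 260

|ℤ_10 × ℤ_26| = 260


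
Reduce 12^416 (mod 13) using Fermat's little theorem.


Fermat's little theorem: if p is prime and gcd(a,p)=1, then a^(p-1) ≡ 1 (mod p)
p = 13 is prime, gcd(12,13) = 1
Reduce exponent: 416 mod 12 = 8
So 12^416 ≡ 12^8 (mod 13)
12^8 mod 13 = 1

12^416 ≡ 1 (mod 13)


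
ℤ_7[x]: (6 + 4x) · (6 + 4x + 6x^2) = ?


Expand and collect like terms; reduce coefficients mod 7:
x^0: 6·6 = 36 ≡ 1 (mod 7)
x^1: 6·4 + 4·6 = 48 ≡ 6 (mod 7)
x^2: 6·6 + 4·4 = 52 ≡ 3 (mod 7)
x^3: 4·6 = 24 ≡ 3 (mod 7)
Result: 1 + 6x + 3x^2 + 3x^3

f · g = 1 + 6x + 3x^2 + 3x^3


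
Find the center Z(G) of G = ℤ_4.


Z(G) = {g ∈ G | gx = xg for all x ∈ G}
ℤ_4 is abelian, so Z(G) = G

Z(ℤ_4) = ℤ_4


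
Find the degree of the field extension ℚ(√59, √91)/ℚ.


[ℚ(√59,√91):ℚ] = [ℚ(√59,√91):ℚ(√59)]·[ℚ(√59):ℚ] = 2·2 = 4

[ℚ(√59, √91)/ℚ] = 4


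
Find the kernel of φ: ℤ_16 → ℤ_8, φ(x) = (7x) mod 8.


Kernel = preimage of identity
ker(φ) = {x ∈ ℤ_16 : 7x ≡ 0 (mod 8)}. Since 8 | 16, φ is well-defined. The kernel is the cyclic subgroup ⟨8⟩ of ℤ_16 (order 2), i.e. {0, 8}

ker(φ) = {0, 8}


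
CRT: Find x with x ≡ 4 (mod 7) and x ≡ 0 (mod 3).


m₁ = 7, m₂ = 3, gcd = 1, so CRT applies. M = m₁·m₂ = 21
Let M₁ = M/m₁ = 3, M₂ = M/m₂ = 7
Find y₁ ≡ M₁⁻¹ (mod m₁): 3⁻¹ ≡ 5 (mod 7)
Find y₂ ≡ M₂⁻¹ (mod m₂): 7⁻¹ ≡ 1 (mod 3)
x = a₁·M₁·y₁ + a₂·M₂·y₂ = 4·3·5 + 0·7·1 = 60
Reduce mod 21: x ≡ 18
Check: 18 mod 7 = 4 ✓, 18 mod 3 = 0 ✓

x ≡ 18 (mod 21)


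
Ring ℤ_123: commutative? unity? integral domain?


ℤ_123 is a commutative ring with unity 1; 123 = 3×41 is composite, so 3·41 ≡ 0 gives zero divisors (not an integral domain)
Commutative: Yes
Integral domain: No
Has unity: Yes

ℤ_123: Commutative=Yes, Unity=Yes


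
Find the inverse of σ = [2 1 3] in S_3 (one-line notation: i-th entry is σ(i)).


To find σ⁻¹, swap domain and range:
σ(1) = 2 → σ⁻¹(2) = 1
σ(2) = 1 → σ⁻¹(1) = 2
σ(3) = 3 → σ⁻¹(3) = 3

σ⁻¹ = [2 1 3]


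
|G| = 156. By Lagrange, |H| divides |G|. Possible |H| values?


Lagrange's theorem: |H| divides |G|
|G| = 156
Divisors of 156: 1, 2, 3, 4, 6, 12, 13, 26, 39, 52, 78, 156

Possible subgroup orders: {1, 2, 3, 4, 6, 12, 13, 26, 39, 52, 78, 156}


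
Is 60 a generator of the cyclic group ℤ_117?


g generates ℤ_n iff gcd(g, n) = 1
gcd(60, 117) = 3
Since gcd = 3 ≠ 1, ⟨60⟩ has order 39 < 117, so 60 is not a generator.

No, 60 does not generate ℤ_117


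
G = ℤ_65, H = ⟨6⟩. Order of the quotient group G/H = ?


|⟨6⟩| = n / gcd(6, 65) = 65 / 1 = 65
H is normal (ℤ_65 is abelian).
|G/H| = |G| / |H| = 65 / 65 = 1

|G/H| = 1


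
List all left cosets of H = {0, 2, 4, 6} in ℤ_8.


H = {0, 2, 4, 6}, |H| = 4
Number of cosets = |G|/|H| = 8/4 = 2
0 + H = {0, 2, 4, 6}
1 + H = {1, 3, 5, 7}

Cosets: 0+H={0,2,4,6}; 1+H={1,3,5,7}


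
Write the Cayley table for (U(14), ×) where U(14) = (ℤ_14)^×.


Elements: {1, 3, 5, 9, 11, 13}
Operation: multiplication mod 14
Entry (a, b) = (a × b) mod 14

Cayley table:
   |  1 |  3 |  5 |  9 | 11 | 13
 1 |  1 |  3 |  5 |  9 | 11 | 13
 3 |  3 |  9 |  1 | 13 |  5 | 11
 5 |  5 |  1 | 11 |  3 | 13 |  9
 9 |  9 | 13 |  3 | 11 |  1 |  5
11 | 11 |  5 | 13 |  1 |  9 |  3
13 | 13 | 11 |  9 |  5 |  3 |  1


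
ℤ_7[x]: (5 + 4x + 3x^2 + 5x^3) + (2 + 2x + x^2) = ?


Add coefficients mod 7:
x^0: 5 + 2 = 0 (mod 7)
x^1: 4 + 2 = 6 (mod 7)
x^2: 3 + 1 = 4 (mod 7)
x^3: 5 + 0 = 5 (mod 7)
Result: 6x + 4x^2 + 5x^3

f + g = 6x + 4x^2 + 5x^3


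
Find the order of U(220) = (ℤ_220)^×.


U(n) is the group of units mod n; |U(n)| = φ(n)
|U(220)| = φ(220) = 80

|U(220) = (ℤ_220)^×| = 80


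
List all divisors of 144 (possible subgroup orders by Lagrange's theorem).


Lagrange's theorem: |H| divides |G|
|G| = 144
Divisors of 144: 1, 2, 3, 4, 6, 8, 9, 12, 16, 18, 24, 36, 48, 72, 144

Possible subgroup orders: {1, 2, 3, 4, 6, 8, 9, 12, 16, 18, 24, 36, 48, 72, 144}


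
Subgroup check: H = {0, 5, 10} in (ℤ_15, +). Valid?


Subgroup test for H = {0, 5, 10} in (ℤ_15, +):
(1) 0 ∈ H? Yes
(2) Closure: for all a,b ∈ H, (a+b) mod 15 ∈ H? Yes
(3) Inverses: for all a ∈ H, -a mod 15 ∈ H? Yes

Yes, H is a subgroup of ℤ_15


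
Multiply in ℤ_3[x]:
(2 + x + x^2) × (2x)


Expand and collect like terms; reduce coefficients mod 3:
x^0: 2·0 = 0 ≡ 0 (mod 3)
x^1: 2·2 + 1·0 = 4 ≡ 1 (mod 3)
x^2: 1·2 + 1·0 = 2 ≡ 2 (mod 3)
x^3: 1·2 = 2 ≡ 2 (mod 3)
Result: x + 2x^2 + 2x^3

f · g = x + 2x^2 + 2x^3


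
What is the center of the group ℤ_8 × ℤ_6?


Z(G) = {g ∈ G | gx = xg for all x ∈ G}
Direct product of abelian groups is abelian, so Z(G) = G

Z(ℤ_8 × ℤ_6) = ℤ_8 × ℤ_6


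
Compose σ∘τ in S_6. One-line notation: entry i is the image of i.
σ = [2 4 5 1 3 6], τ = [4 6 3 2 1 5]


σ∘τ: apply τ first, then σ
1 →τ 4 →σ 1
2 →τ 6 →σ 6
3 →τ 3 →σ 5
4 →τ 2 →σ 4
5 →τ 1 →σ 2
6 →τ 5 →σ 3

σ∘τ = [1 6 5 4 2 3]


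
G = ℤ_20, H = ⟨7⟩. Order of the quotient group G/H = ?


|⟨7⟩| = n / gcd(7, 20) = 20 / 1 = 20
H is normal (ℤ_20 is abelian).
|G/H| = |G| / |H| = 20 / 20 = 1

|G/H| = 1


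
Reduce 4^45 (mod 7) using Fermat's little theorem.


Fermat's little theorem: if p is prime and gcd(a,p)=1, then a^(p-1) ≡ 1 (mod p)
p = 7 is prime, gcd(4,7) = 1
Reduce exponent: 45 mod 6 = 3
So 4^45 ≡ 4^3 (mod 7)
4^3 mod 7 = 1

4^45 ≡ 1 (mod 7)


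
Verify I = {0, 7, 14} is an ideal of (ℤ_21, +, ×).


Check ideal conditions for I = {0, 7, 14} in ℤ_21:
(1) I is an additive subgroup? Yes
(2) For r ∈ ℤ_21 and a ∈ I: r·a ∈ I? Yes

Yes, I is an ideal of ℤ_21


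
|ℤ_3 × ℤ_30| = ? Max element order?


|ℤ_3 × ℤ_30| = 3 × 30 = 90
Max element order = lcm(3,30) = 30
Cyclic? No (gcd=3)

|ℤ_3×ℤ_30| = 90, max element order = 30


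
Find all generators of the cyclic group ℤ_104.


g generates ℤ_n iff gcd(g,n) = 1
Prime factors of 104: 2, 13
Generators are g ∈ {1,...,103} not divisible by any of these primes.
Generators: {1, 3, 5, 7, 9, 11, 15, 17, 19, 21, 23, 25, 27, 29, 31, 33, 35, 37, 41, 43, 45, 47, 49, 51, 53, 55, 57, 59, 61, 63, 67, 69, 71, 73, 75, 77, 79, 81, 83, 85, 87, 89, 93, 95, 97, 99, 101, 103}
Number of generators = φ(104) = 48

Generators of ℤ_104 = {1, 3, 5, 7, 9, 11, 15, 17, 19, 21, 23, 25, 27, 29, 31, 33, 35, 37, 41, 43, 45, 47, 49, 51, 53, 55, 57, 59, 61, 63, 67, 69, 71, 73, 75, 77, 79, 81, 83, 85, 87, 89, 93, 95, 97, 99, 101, 103}


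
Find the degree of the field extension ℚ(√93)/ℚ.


√93 has minimal polynomial x² - 93 (irreducible over ℚ since 93 is squarefree)

[ℚ(√93)/ℚ] = 2


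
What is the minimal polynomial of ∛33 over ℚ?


∛33 satisfies x³ - 33 = 0, irreducible over ℚ (no rational root; 33 is not a perfect cube)

Minimal polynomial: x³ - 33


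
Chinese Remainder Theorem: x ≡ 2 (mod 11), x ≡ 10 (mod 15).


m₁ = 11, m₂ = 15, gcd = 1, so CRT applies. M = m₁·m₂ = 165
Let M₁ = M/m₁ = 15, M₂ = M/m₂ = 11
Find y₁ ≡ M₁⁻¹ (mod m₁): 15⁻¹ ≡ 3 (mod 11)
Find y₂ ≡ M₂⁻¹ (mod m₂): 11⁻¹ ≡ 11 (mod 15)
x = a₁·M₁·y₁ + a₂·M₂·y₂ = 2·15·3 + 10·11·11 = 1300
Reduce mod 165: x ≡ 145
Check: 145 mod 11 = 2 ✓, 145 mod 15 = 10 ✓

x ≡ 145 (mod 165)


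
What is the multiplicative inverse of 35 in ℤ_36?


Use the extended Euclidean algorithm to write 1 = 35·s + 36·t; then s mod 36 is the inverse.
Euclidean algorithm:
  35 = 0·36 + 35
  36 = 1·35 + 1
  35 = 35·1 + 0
gcd(35,36) = 1
Back-substitution gives: 35·(-1) + 36·(1) = 1
So 35⁻¹ ≡ -1 ≡ 35 (mod 36)
Check: 35 × 35 = 1225 ≡ 1 (mod 36) ✓

35⁻¹ ≡ 35 (mod 36)


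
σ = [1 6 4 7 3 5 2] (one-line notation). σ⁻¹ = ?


To find σ⁻¹, swap domain and range:
σ(1) = 1 → σ⁻¹(1) = 1
σ(2) = 6 → σ⁻¹(6) = 2
σ(3) = 4 → σ⁻¹(4) = 3
σ(4) = 7 → σ⁻¹(7) = 4
σ(5) = 3 → σ⁻¹(3) = 5
σ(6) = 5 → σ⁻¹(5) = 6
σ(7) = 2 → σ⁻¹(2) = 7

σ⁻¹ = [1 7 5 3 6 2 4]


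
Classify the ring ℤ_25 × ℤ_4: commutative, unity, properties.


Direct product ring; commutative with unity (1,1); but (1,0)·(0,1) = (0,0) gives zero divisors, so not an integral domain
Commutative: Yes
Integral domain: No
Has unity: Yes

ℤ_25 × ℤ_4: Commutative=Yes, Unity=Yes


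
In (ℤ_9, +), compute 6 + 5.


Operation: addition mod 9
6 + 5 = (a + b) mod 9 with a = 6, b = 5

6 + 5 = 2


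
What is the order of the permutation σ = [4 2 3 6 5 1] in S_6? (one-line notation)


Cycle decomposition: (1 4 6)
Cycle lengths: 3
Order = lcm(3) = 3

ord(σ) = 3


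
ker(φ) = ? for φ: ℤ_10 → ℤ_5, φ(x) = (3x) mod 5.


Kernel = preimage of identity
ker(φ) = {x ∈ ℤ_10 : 3x ≡ 0 (mod 5)}. Since 5 | 10, φ is well-defined. The kernel is the cyclic subgroup ⟨5⟩ of ℤ_10 (order 2), i.e. {0, 5}

ker(φ) = {0, 5}


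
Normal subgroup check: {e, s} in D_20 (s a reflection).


H = {e, s} in D_20 (s a reflection)
r·s·r⁻¹ = sr⁻² ≠ s for n ≥ 3, so {e, s} is not closed under conjugation

No, not a normal subgroup


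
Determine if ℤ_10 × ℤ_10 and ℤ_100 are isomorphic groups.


Comparing ℤ_10 × ℤ_10 and ℤ_100:
gcd(10,10) = 10 ≠ 1. Max element order in ℤ_10×ℤ_10 is lcm(10,10) = 10 < 100, so it has no element of order 100

No, ℤ_10 × ℤ_10 ≇ ℤ_100


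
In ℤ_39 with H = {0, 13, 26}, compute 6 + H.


6 + H = {6 + h (mod 39) : h ∈ H}
6+0=6, 6+13=19, 6+26=32

6 + H = {6, 19, 32}


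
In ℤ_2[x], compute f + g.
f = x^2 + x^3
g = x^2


Add coefficients mod 2:
x^0: 0 + 0 = 0 (mod 2)
x^1: 0 + 0 = 0 (mod 2)
x^2: 1 + 1 = 0 (mod 2)
x^3: 1 + 0 = 1 (mod 2)
Result: x^3

f + g = x^3


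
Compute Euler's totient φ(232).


Factor n: 232 = 2^3 × 29
φ(n) = n · ∏(1 - 1/p) over distinct primes p | n
φ(232) = 232 · (1 - 1/2) · (1 - 1/29) = 112

φ(232) = 112


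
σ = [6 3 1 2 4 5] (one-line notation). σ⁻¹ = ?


To find σ⁻¹, swap domain and range:
σ(1) = 6 → σ⁻¹(6) = 1
σ(2) = 3 → σ⁻¹(3) = 2
σ(3) = 1 → σ⁻¹(1) = 3
σ(4) = 2 → σ⁻¹(2) = 4
σ(5) = 4 → σ⁻¹(4) = 5
σ(6) = 5 → σ⁻¹(5) = 6

σ⁻¹ = [3 4 2 5 6 1]


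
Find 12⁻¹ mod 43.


Use the extended Euclidean algorithm to write 1 = 12·s + 43·t; then s mod 43 is the inverse.
Euclidean algorithm:
  12 = 0·43 + 12
  43 = 3·12 + 7
  12 = 1·7 + 5
  7 = 1·5 + 2
  5 = 2·2 + 1
  2 = 2·1 + 0
gcd(12,43) = 1
Back-substitution gives: 12·(18) + 43·(-5) = 1
So 12⁻¹ ≡ 18 ≡ 18 (mod 43)
Check: 12 × 18 = 216 ≡ 1 (mod 43) ✓

12⁻¹ ≡ 18 (mod 43)


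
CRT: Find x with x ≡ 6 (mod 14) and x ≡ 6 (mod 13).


m₁ = 14, m₂ = 13, gcd = 1, so CRT applies. M = m₁·m₂ = 182
Let M₁ = M/m₁ = 13, M₂ = M/m₂ = 14
Find y₁ ≡ M₁⁻¹ (mod m₁): 13⁻¹ ≡ 13 (mod 14)
Find y₂ ≡ M₂⁻¹ (mod m₂): 14⁻¹ ≡ 1 (mod 13)
x = a₁·M₁·y₁ + a₂·M₂·y₂ = 6·13·13 + 6·14·1 = 1098
Reduce mod 182: x ≡ 6
Check: 6 mod 14 = 6 ✓, 6 mod 13 = 6 ✓

x ≡ 6 (mod 182)


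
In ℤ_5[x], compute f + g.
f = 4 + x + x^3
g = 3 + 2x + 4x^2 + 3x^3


Add coefficients mod 5:
x^0: 4 + 3 = 2 (mod 5)
x^1: 1 + 2 = 3 (mod 5)
x^2: 0 + 4 = 4 (mod 5)
x^3: 1 + 3 = 4 (mod 5)
Result: 2 + 3x + 4x^2 + 4x^3

f + g = 2 + 3x + 4x^2 + 4x^3


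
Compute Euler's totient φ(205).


Factor n: 205 = 5 × 41
φ(n) = n · ∏(1 - 1/p) over distinct primes p | n
φ(205) = 205 · (1 - 1/5) · (1 - 1/41) = 160

φ(205) = 160


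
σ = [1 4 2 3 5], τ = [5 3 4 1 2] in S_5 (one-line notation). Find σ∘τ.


σ∘τ: apply τ first, then σ
1 →τ 5 →σ 5
2 →τ 3 →σ 2
3 →τ 4 →σ 3
4 →τ 1 →σ 1
5 →τ 2 →σ 4

σ∘τ = [5 2 3 1 4]


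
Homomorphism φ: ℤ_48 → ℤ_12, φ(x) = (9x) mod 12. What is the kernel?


Kernel = preimage of identity
ker(φ) = {x ∈ ℤ_48 : 9x ≡ 0 (mod 12)}. Since 12 | 48, φ is well-defined. The kernel is the cyclic subgroup ⟨4⟩ of ℤ_48 (order 12), i.e. {0, 4, 8, 12, 16, 20, 24, 28, 32, 36, 40, 44}

ker(φ) = {0, 4, 8, 12, 16, 20, 24, 28, 32, 36, 40, 44}


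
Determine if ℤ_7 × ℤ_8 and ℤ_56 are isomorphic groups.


Comparing ℤ_7 × ℤ_8 and ℤ_56:
gcd(7,8) = 1, so ℤ_7 × ℤ_8 ≅ ℤ_56 (CRT)

Yes, ℤ_7 × ℤ_8 ≅ ℤ_56


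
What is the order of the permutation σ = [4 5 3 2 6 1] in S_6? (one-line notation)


Cycle decomposition: (1 4 2 5 6)
Cycle lengths: 5
Order = lcm(5) = 5

ord(σ) = 5


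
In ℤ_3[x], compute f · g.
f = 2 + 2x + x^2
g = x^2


Expand and collect like terms; reduce coefficients mod 3:
x^0: 2·0 = 0 ≡ 0 (mod 3)
x^1: 2·0 + 2·0 = 0 ≡ 0 (mod 3)
x^2: 2·1 + 2·0 + 1·0 = 2 ≡ 2 (mod 3)
x^3: 2·1 + 1·0 = 2 ≡ 2 (mod 3)
x^4: 1·1 = 1 ≡ 1 (mod 3)
Result: 2x^2 + 2x^3 + x^4

f · g = 2x^2 + 2x^3 + x^4


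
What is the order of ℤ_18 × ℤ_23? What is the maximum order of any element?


|ℤ_18 × ℤ_23| = 18 × 23 = 414
Max element order = lcm(18,23) = 414
Cyclic? Yes (gcd=1)

|ℤ_18×ℤ_23| = 414, max element order = 414


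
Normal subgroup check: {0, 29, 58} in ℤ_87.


H = {0, 29, 58} in ℤ_87
ℤ_87 is abelian; every subgroup of an abelian group is normal

Yes, normal subgroup


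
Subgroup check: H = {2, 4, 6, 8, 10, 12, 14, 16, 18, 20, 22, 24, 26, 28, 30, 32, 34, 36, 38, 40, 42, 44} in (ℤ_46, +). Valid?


Subgroup test for H = {2, 4, 6, 8, 10, 12, 14, 16, 18, 20, 22, 24, 26, 28, 30, 32, 34, 36, 38, 40, 42, 44} in (ℤ_46, +):
(1) 0 ∈ H? No
(2) Closure: for all a,b ∈ H, (a+b) mod 46 ∈ H? No  [counterexample: 2 + 44 = 0 ∉ H]
(3) Inverses: for all a ∈ H, -a mod 46 ∈ H? Yes

No, H is not a subgroup of ℤ_46


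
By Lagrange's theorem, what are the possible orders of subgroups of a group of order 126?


Lagrange's theorem: |H| divides |G|
|G| = 126
Divisors of 126: 1, 2, 3, 6, 7, 9, 14, 18, 21, 42, 63, 126

Possible subgroup orders: {1, 2, 3, 6, 7, 9, 14, 18, 21, 42, 63, 126}


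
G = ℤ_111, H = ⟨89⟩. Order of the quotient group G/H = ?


|⟨89⟩| = n / gcd(89, 111) = 111 / 1 = 111
H is normal (ℤ_111 is abelian).
|G/H| = |G| / |H| = 111 / 111 = 1

|G/H| = 1


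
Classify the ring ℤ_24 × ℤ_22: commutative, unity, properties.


Direct product ring; commutative with unity (1,1); but (1,0)·(0,1) = (0,0) gives zero divisors, so not an integral domain
Commutative: Yes
Integral domain: No
Has unity: Yes

ℤ_24 × ℤ_22: Commutative=Yes, Unity=Yes


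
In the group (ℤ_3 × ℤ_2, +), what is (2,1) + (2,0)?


Operation: componentwise addition mod (3, 2)
(2,1) + (2,0) = ((a₁+b₁) mod 3, (a₂+b₂) mod 2) with a = (2,1), b = (2,0)

(2,1) + (2,0) = (1,1)


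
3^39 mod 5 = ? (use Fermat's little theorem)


Fermat's little theorem: if p is prime and gcd(a,p)=1, then a^(p-1) ≡ 1 (mod p)
p = 5 is prime, gcd(3,5) = 1
Reduce exponent: 39 mod 4 = 3
So 3^39 ≡ 3^3 (mod 5)
3^3 mod 5 = 2

3^39 ≡ 2 (mod 5)


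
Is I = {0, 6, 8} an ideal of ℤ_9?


Check ideal conditions for I = {0, 6, 8} in ℤ_9:
(1) I is an additive subgroup? No
(2) For r ∈ ℤ_9 and a ∈ I: r·a ∈ I? No  [counterexample: r=2, a=6, r·a mod 9 = 3 ∉ I]

No, I is not an ideal of ℤ_9


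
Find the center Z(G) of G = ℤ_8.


Z(G) = {g ∈ G | gx = xg for all x ∈ G}
ℤ_8 is abelian, so Z(G) = G

Z(ℤ_8) = ℤ_8


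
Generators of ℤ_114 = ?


g generates ℤ_n iff gcd(g,n) = 1
Prime factors of 114: 2, 3, 19
Generators are g ∈ {1,...,113} not divisible by any of these primes.
Generators: {1, 5, 7, 11, 13, 17, 23, 25, 29, 31, 35, 37, 41, 43, 47, 49, 53, 55, 59, 61, 65, 67, 71, 73, 77, 79, 83, 85, 89, 91, 97, 101, 103, 107, 109, 113}
Number of generators = φ(114) = 36

Generators of ℤ_114 = {1, 5, 7, 11, 13, 17, 23, 25, 29, 31, 35, 37, 41, 43, 47, 49, 53, 55, 59, 61, 65, 67, 71, 73, 77, 79, 83, 85, 89, 91, 97, 101, 103, 107, 109, 113}


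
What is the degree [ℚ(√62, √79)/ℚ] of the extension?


[ℚ(√62,√79):ℚ] = [ℚ(√62,√79):ℚ(√62)]·[ℚ(√62):ℚ] = 2·2 = 4

[ℚ(√62, √79)/ℚ] = 4


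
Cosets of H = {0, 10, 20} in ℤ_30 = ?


H = {0, 10, 20}, |H| = 3
Number of cosets = |G|/|H| = 30/3 = 10
0 + H = {0, 10, 20}
1 + H = {1, 11, 21}
2 + H = {2, 12, 22}
3 + H = {3, 13, 23}
4 + H = {4, 14, 24}
5 + H = {5, 15, 25}
6 + H = {6, 16, 26}
7 + H = {7, 17, 27}
8 + H = {8, 18, 28}
9 + H = {9, 19, 29}

Cosets: 0+H={0,10,20}; 1+H={1,11,21}; 2+H={2,12,22}; 3+H={3,13,23}; 4+H={4,14,24}; 5+H={5,15,25}; 6+H={6,16,26}; 7+H={7,17,27}; 8+H={8,18,28}; 9+H={9,19,29}


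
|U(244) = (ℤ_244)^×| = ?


U(n) is the group of units mod n; |U(n)| = φ(n)
|U(244)| = φ(244) = 120

|U(244) = (ℤ_244)^×| = 120


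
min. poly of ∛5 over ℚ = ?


∛5 satisfies x³ - 5 = 0, irreducible over ℚ (no rational root; 5 is not a perfect cube)

Minimal polynomial: x³ - 5


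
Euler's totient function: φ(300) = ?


Factor n: 300 = 2^2 × 3 × 5^2
φ(n) = n · ∏(1 - 1/p) over distinct primes p | n
φ(300) = 300 · (1 - 1/2) · (1 - 1/3) · (1 - 1/5) = 80

φ(300) = 80


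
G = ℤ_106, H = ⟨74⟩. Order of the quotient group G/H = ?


|⟨74⟩| = n / gcd(74, 106) = 106 / 2 = 53
H is normal (ℤ_106 is abelian).
|G/H| = |G| / |H| = 106 / 53 = 2

|G/H| = 2


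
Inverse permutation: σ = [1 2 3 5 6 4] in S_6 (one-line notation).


To find σ⁻¹, swap domain and range:
σ(1) = 1 → σ⁻¹(1) = 1
σ(2) = 2 → σ⁻¹(2) = 2
σ(3) = 3 → σ⁻¹(3) = 3
σ(4) = 5 → σ⁻¹(5) = 4
σ(5) = 6 → σ⁻¹(6) = 5
σ(6) = 4 → σ⁻¹(4) = 6

σ⁻¹ = [1 2 3 6 4 5]


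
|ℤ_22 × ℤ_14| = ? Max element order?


|ℤ_22 × ℤ_14| = 22 × 14 = 308
Max element order = lcm(22,14) = 154
Cyclic? No (gcd=2)

|ℤ_22×ℤ_14| = 308, max element order = 154


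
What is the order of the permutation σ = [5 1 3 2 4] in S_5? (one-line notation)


Cycle decomposition: (1 5 4 2)
Cycle lengths: 4
Order = lcm(4) = 4

ord(σ) = 4


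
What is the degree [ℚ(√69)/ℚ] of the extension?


√69 has minimal polynomial x² - 69 (irreducible over ℚ since 69 is squarefree)

[ℚ(√69)/ℚ] = 2


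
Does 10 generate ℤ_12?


g generates ℤ_n iff gcd(g, n) = 1
gcd(10, 12) = 2
Since gcd = 2 ≠ 1, ⟨10⟩ has order 6 < 12, so 10 is not a generator.

No, 10 does not generate ℤ_12


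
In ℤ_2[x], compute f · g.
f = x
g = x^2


Expand and collect like terms; reduce coefficients mod 2:
x^0: 0·0 = 0 ≡ 0 (mod 2)
x^1: 0·0 + 1·0 = 0 ≡ 0 (mod 2)
x^2: 0·1 + 1·0 = 0 ≡ 0 (mod 2)
x^3: 1·1 = 1 ≡ 1 (mod 2)
Result: x^3

f · g = x^3


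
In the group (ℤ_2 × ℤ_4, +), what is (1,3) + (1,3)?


Operation: componentwise addition mod (2, 4)
(1,3) + (1,3) = ((a₁+b₁) mod 2, (a₂+b₂) mod 4) with a = (1,3), b = (1,3)

(1,3) + (1,3) = (0,2)


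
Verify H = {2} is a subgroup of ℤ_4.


Subgroup test for H = {2} in (ℤ_4, +):
(1) 0 ∈ H? No
(2) Closure: for all a,b ∈ H, (a+b) mod 4 ∈ H? No  [counterexample: 2 + 2 = 0 ∉ H]
(3) Inverses: for all a ∈ H, -a mod 4 ∈ H? Yes

No, H is not a subgroup of ℤ_4
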